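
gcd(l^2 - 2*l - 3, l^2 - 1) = l + 1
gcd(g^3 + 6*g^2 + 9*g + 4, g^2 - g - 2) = g + 1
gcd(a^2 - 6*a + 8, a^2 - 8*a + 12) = a - 2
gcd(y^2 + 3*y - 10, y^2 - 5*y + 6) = y - 2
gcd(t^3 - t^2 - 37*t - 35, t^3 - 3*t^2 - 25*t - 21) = t^2 - 6*t - 7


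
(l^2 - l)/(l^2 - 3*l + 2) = l/(l - 2)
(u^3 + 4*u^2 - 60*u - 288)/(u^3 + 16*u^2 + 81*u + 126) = (u^2 - 2*u - 48)/(u^2 + 10*u + 21)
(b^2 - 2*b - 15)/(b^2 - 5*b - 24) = (b - 5)/(b - 8)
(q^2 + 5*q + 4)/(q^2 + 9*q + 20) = (q + 1)/(q + 5)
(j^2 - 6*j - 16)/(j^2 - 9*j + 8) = (j + 2)/(j - 1)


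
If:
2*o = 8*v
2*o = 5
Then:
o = 5/2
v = 5/8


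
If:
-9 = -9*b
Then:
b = 1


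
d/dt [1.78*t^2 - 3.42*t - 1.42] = 3.56*t - 3.42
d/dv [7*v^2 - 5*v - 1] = 14*v - 5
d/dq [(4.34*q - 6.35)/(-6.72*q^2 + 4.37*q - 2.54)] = (29.1648*q^2 - 85.344*q + 16.7259)/(45.1584*q^4 - 58.7328*q^3 + 53.2345*q^2 - 22.1996*q + 6.4516)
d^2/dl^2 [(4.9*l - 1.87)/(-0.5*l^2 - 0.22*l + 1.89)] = (-(1.0*l + 0.22)*(2.0*l + 0.44)*(4.9*l - 1.87) + (14.7*l + 0.286)*(0.5*l^2 + 0.22*l - 1.89))/(0.5*l^2 + 0.22*l - 1.89)^3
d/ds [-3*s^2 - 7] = -6*s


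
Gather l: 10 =10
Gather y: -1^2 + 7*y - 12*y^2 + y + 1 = -12*y^2 + 8*y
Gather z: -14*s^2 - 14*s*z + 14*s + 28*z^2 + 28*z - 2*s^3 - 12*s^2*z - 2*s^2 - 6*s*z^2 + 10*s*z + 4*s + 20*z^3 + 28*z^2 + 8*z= -2*s^3 - 16*s^2 + 18*s + 20*z^3 + z^2*(56 - 6*s) + z*(-12*s^2 - 4*s + 36)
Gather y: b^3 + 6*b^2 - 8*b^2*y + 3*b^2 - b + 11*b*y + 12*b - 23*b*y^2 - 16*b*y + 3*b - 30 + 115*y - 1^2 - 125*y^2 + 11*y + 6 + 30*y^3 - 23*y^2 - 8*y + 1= b^3 + 9*b^2 + 14*b + 30*y^3 + y^2*(-23*b - 148) + y*(-8*b^2 - 5*b + 118) - 24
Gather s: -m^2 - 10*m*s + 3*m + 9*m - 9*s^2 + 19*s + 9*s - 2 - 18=-m^2 + 12*m - 9*s^2 + s*(28 - 10*m) - 20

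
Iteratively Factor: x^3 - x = (x - 1)*(x^2 + x) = x*(x - 1)*(x + 1)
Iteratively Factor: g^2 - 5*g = (g)*(g - 5)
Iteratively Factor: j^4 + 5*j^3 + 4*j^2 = (j + 4)*(j^3 + j^2) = j*(j + 4)*(j^2 + j) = j^2*(j + 4)*(j + 1)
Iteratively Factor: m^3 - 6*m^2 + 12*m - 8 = (m - 2)*(m^2 - 4*m + 4) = (m - 2)^2*(m - 2)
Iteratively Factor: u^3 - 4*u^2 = (u)*(u^2 - 4*u) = u*(u - 4)*(u)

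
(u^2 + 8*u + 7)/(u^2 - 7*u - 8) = (u + 7)/(u - 8)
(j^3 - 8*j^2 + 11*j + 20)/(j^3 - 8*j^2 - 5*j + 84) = (j^2 - 4*j - 5)/(j^2 - 4*j - 21)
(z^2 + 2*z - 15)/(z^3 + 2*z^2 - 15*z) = 1/z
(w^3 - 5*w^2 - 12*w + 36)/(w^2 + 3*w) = w - 8 + 12/w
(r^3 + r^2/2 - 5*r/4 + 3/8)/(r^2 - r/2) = r + 1 - 3/(4*r)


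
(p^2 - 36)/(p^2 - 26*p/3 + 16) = 3*(p + 6)/(3*p - 8)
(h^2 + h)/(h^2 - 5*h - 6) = h/(h - 6)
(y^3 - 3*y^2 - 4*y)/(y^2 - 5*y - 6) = y*(y - 4)/(y - 6)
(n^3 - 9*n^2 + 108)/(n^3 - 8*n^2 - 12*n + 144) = (n + 3)/(n + 4)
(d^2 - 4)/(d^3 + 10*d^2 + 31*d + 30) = (d - 2)/(d^2 + 8*d + 15)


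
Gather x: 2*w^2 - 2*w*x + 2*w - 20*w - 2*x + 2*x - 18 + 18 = 2*w^2 - 2*w*x - 18*w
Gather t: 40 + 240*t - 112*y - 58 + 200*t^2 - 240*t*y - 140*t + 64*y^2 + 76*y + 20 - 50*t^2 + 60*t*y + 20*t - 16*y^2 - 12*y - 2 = 150*t^2 + t*(120 - 180*y) + 48*y^2 - 48*y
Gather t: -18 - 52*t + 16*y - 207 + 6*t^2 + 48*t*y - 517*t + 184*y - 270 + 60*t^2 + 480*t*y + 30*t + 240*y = 66*t^2 + t*(528*y - 539) + 440*y - 495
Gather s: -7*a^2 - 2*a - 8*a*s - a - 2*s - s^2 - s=-7*a^2 - 3*a - s^2 + s*(-8*a - 3)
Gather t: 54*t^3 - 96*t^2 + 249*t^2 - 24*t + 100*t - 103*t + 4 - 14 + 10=54*t^3 + 153*t^2 - 27*t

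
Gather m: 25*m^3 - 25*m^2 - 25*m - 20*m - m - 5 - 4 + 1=25*m^3 - 25*m^2 - 46*m - 8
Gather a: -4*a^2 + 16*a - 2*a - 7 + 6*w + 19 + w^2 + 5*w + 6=-4*a^2 + 14*a + w^2 + 11*w + 18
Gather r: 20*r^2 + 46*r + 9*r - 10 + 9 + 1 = 20*r^2 + 55*r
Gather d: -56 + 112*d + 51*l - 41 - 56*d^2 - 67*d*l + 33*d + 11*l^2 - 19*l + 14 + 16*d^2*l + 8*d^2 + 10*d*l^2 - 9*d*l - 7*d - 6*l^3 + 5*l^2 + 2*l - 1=d^2*(16*l - 48) + d*(10*l^2 - 76*l + 138) - 6*l^3 + 16*l^2 + 34*l - 84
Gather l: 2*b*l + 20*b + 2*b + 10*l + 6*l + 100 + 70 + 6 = 22*b + l*(2*b + 16) + 176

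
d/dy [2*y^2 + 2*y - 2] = 4*y + 2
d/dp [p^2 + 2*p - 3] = 2*p + 2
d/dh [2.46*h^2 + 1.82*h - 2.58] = 4.92*h + 1.82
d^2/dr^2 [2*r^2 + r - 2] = 4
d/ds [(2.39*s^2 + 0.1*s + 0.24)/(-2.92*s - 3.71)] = (-6.9788*s^2 - 17.7338*s + 0.3298)/(8.5264*s^2 + 21.6664*s + 13.7641)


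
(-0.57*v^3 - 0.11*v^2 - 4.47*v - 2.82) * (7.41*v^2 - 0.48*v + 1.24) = -4.2237*v^5 - 0.5415*v^4 - 33.7767*v^3 - 18.887*v^2 - 4.1892*v - 3.4968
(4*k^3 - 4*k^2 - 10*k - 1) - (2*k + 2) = 4*k^3 - 4*k^2 - 12*k - 3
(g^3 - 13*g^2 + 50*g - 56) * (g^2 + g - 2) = g^5 - 12*g^4 + 35*g^3 + 20*g^2 - 156*g + 112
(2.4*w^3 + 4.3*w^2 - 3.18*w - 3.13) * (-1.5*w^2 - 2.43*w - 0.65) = -3.6*w^5 - 12.282*w^4 - 7.239*w^3 + 9.6274*w^2 + 9.6729*w + 2.0345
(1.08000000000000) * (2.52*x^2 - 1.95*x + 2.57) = 2.7216*x^2 - 2.106*x + 2.7756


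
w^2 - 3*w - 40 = (w - 8)*(w + 5)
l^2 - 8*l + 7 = (l - 7)*(l - 1)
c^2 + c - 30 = (c - 5)*(c + 6)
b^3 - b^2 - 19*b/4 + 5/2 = (b - 5/2)*(b - 1/2)*(b + 2)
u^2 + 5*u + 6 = (u + 2)*(u + 3)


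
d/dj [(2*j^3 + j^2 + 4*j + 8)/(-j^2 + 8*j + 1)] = 2*(-j^4 + 16*j^3 + 9*j^2 + 9*j - 30)/(j^4 - 16*j^3 + 62*j^2 + 16*j + 1)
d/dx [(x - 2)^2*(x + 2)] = (x - 2)*(3*x + 2)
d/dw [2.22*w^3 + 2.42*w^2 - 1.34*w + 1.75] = 6.66*w^2 + 4.84*w - 1.34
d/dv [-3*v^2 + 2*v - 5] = 2 - 6*v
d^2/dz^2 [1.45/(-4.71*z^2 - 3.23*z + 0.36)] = (64.33389*z^2 + 44.11857*z - 1.45*(9.42*z + 3.23)*(18.84*z + 6.46) - 4.91724)/(4.71*z^2 + 3.23*z - 0.36)^3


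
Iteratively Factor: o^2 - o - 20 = (o - 5)*(o + 4)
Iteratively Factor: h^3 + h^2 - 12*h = (h)*(h^2 + h - 12) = h*(h - 3)*(h + 4)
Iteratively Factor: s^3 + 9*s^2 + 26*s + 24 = (s + 2)*(s^2 + 7*s + 12) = (s + 2)*(s + 4)*(s + 3)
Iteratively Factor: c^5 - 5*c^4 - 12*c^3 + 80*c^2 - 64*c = (c)*(c^4 - 5*c^3 - 12*c^2 + 80*c - 64) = c*(c - 1)*(c^3 - 4*c^2 - 16*c + 64) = c*(c - 4)*(c - 1)*(c^2 - 16) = c*(c - 4)*(c - 1)*(c + 4)*(c - 4)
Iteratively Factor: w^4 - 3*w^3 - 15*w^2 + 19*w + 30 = (w - 5)*(w^3 + 2*w^2 - 5*w - 6) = (w - 5)*(w + 3)*(w^2 - w - 2) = (w - 5)*(w - 2)*(w + 3)*(w + 1)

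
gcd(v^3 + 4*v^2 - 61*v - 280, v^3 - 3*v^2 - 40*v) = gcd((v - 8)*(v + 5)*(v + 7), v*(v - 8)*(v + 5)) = v^2 - 3*v - 40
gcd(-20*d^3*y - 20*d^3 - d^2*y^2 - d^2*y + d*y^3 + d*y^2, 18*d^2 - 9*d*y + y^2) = 1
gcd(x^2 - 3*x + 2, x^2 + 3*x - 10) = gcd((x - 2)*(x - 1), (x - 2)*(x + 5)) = x - 2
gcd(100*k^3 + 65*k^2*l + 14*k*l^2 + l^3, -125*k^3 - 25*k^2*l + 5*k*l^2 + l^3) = 25*k^2 + 10*k*l + l^2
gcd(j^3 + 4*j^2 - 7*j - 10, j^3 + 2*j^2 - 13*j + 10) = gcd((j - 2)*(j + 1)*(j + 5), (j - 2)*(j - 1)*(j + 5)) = j^2 + 3*j - 10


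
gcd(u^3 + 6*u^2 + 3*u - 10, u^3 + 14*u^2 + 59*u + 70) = u^2 + 7*u + 10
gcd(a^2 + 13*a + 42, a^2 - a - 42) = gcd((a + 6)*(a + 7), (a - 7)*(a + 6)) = a + 6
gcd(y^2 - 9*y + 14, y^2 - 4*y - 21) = y - 7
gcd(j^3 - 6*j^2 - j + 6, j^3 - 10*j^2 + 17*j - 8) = j - 1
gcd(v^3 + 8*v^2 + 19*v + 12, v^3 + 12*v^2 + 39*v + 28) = v^2 + 5*v + 4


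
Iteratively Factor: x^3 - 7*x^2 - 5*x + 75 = (x + 3)*(x^2 - 10*x + 25) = (x - 5)*(x + 3)*(x - 5)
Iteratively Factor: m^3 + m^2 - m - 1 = (m - 1)*(m^2 + 2*m + 1) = (m - 1)*(m + 1)*(m + 1)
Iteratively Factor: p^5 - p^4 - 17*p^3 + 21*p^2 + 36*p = (p - 3)*(p^4 + 2*p^3 - 11*p^2 - 12*p) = p*(p - 3)*(p^3 + 2*p^2 - 11*p - 12) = p*(p - 3)*(p + 4)*(p^2 - 2*p - 3) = p*(p - 3)*(p + 1)*(p + 4)*(p - 3)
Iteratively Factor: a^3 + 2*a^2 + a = (a + 1)*(a^2 + a) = (a + 1)^2*(a)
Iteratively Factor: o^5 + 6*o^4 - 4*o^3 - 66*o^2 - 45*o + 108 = (o - 1)*(o^4 + 7*o^3 + 3*o^2 - 63*o - 108) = (o - 3)*(o - 1)*(o^3 + 10*o^2 + 33*o + 36) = (o - 3)*(o - 1)*(o + 4)*(o^2 + 6*o + 9) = (o - 3)*(o - 1)*(o + 3)*(o + 4)*(o + 3)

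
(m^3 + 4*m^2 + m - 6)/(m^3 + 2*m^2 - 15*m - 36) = (m^2 + m - 2)/(m^2 - m - 12)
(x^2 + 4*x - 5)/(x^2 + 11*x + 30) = (x - 1)/(x + 6)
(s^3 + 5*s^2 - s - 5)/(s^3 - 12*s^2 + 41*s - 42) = (s^3 + 5*s^2 - s - 5)/(s^3 - 12*s^2 + 41*s - 42)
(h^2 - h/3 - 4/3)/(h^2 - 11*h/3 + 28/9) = 3*(h + 1)/(3*h - 7)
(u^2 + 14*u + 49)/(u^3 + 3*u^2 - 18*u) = (u^2 + 14*u + 49)/(u*(u^2 + 3*u - 18))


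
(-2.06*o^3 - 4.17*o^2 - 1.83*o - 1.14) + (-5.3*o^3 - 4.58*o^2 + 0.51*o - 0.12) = -7.36*o^3 - 8.75*o^2 - 1.32*o - 1.26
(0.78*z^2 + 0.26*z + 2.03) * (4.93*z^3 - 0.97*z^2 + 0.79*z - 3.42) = 3.8454*z^5 + 0.5252*z^4 + 10.3719*z^3 - 4.4313*z^2 + 0.7145*z - 6.9426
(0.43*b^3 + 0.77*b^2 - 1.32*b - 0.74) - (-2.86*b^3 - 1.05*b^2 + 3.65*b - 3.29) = 3.29*b^3 + 1.82*b^2 - 4.97*b + 2.55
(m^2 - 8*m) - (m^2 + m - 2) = 2 - 9*m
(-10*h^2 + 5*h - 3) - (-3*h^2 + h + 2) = -7*h^2 + 4*h - 5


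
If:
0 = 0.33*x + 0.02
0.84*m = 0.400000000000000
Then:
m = 0.48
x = -0.06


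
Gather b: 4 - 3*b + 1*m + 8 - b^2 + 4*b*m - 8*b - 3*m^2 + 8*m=-b^2 + b*(4*m - 11) - 3*m^2 + 9*m + 12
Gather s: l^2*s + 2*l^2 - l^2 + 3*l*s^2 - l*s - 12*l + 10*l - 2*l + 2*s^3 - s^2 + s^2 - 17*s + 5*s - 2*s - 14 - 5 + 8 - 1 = l^2 + 3*l*s^2 - 4*l + 2*s^3 + s*(l^2 - l - 14) - 12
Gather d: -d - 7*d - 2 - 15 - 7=-8*d - 24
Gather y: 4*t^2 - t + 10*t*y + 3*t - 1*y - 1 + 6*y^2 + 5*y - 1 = 4*t^2 + 2*t + 6*y^2 + y*(10*t + 4) - 2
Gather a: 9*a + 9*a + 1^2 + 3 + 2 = 18*a + 6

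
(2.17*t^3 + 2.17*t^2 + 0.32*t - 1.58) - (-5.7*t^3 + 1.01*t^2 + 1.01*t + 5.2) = 7.87*t^3 + 1.16*t^2 - 0.69*t - 6.78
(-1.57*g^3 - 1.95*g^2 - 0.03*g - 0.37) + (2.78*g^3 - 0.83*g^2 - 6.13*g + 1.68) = 1.21*g^3 - 2.78*g^2 - 6.16*g + 1.31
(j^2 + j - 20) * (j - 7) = j^3 - 6*j^2 - 27*j + 140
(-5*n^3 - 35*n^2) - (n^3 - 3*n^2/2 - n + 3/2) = -6*n^3 - 67*n^2/2 + n - 3/2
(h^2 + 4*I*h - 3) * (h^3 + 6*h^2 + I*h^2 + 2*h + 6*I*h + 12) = h^5 + 6*h^4 + 5*I*h^4 - 5*h^3 + 30*I*h^3 - 30*h^2 + 5*I*h^2 - 6*h + 30*I*h - 36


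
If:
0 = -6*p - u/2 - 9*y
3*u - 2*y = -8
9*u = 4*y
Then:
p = -166/9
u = 16/3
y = 12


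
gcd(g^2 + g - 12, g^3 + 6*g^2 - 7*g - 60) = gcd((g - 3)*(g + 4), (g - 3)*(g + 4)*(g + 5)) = g^2 + g - 12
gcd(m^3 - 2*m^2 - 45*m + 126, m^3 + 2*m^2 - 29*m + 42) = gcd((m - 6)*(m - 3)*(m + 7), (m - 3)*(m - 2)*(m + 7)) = m^2 + 4*m - 21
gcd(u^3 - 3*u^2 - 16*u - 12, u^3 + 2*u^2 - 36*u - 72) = u^2 - 4*u - 12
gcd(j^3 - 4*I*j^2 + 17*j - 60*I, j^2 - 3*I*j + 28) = j + 4*I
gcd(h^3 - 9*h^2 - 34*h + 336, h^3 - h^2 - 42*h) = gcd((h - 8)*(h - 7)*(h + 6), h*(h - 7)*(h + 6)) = h^2 - h - 42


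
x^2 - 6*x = x*(x - 6)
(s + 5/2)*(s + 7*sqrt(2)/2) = s^2 + 5*s/2 + 7*sqrt(2)*s/2 + 35*sqrt(2)/4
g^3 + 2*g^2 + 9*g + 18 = (g + 2)*(g - 3*I)*(g + 3*I)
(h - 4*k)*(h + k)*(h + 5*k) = h^3 + 2*h^2*k - 19*h*k^2 - 20*k^3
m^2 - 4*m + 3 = (m - 3)*(m - 1)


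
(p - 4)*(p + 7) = p^2 + 3*p - 28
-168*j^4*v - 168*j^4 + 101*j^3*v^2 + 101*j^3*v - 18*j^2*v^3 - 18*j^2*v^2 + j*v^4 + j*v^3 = (-8*j + v)*(-7*j + v)*(-3*j + v)*(j*v + j)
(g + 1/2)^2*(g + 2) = g^3 + 3*g^2 + 9*g/4 + 1/2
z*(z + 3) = z^2 + 3*z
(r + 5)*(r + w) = r^2 + r*w + 5*r + 5*w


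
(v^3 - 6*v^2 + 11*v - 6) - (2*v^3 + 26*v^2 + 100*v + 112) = -v^3 - 32*v^2 - 89*v - 118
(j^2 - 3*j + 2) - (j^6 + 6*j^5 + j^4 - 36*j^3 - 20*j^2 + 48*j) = -j^6 - 6*j^5 - j^4 + 36*j^3 + 21*j^2 - 51*j + 2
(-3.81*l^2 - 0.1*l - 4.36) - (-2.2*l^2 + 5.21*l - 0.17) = -1.61*l^2 - 5.31*l - 4.19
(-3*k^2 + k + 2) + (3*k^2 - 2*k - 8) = -k - 6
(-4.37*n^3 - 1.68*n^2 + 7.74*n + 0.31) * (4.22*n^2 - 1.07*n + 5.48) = -18.4414*n^5 - 2.4137*n^4 + 10.5128*n^3 - 16.18*n^2 + 42.0835*n + 1.6988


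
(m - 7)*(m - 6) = m^2 - 13*m + 42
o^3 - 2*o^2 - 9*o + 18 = (o - 3)*(o - 2)*(o + 3)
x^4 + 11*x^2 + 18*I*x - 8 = (x - 4*I)*(x + I)^2*(x + 2*I)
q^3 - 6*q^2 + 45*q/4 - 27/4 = (q - 3)*(q - 3/2)^2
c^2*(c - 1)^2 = c^4 - 2*c^3 + c^2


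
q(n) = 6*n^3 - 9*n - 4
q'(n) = 18*n^2 - 9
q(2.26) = 44.92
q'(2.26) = 82.94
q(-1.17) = -3.08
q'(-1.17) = 15.64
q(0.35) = -6.89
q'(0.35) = -6.80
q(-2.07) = -38.59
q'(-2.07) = 68.13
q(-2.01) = -34.63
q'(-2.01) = 63.72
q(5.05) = 723.28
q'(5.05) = 450.04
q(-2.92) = -127.10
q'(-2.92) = 144.48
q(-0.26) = -1.77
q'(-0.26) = -7.78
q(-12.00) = -10264.00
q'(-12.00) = 2583.00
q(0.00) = -4.00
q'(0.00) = -9.00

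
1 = 1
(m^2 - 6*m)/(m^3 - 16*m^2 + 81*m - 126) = m/(m^2 - 10*m + 21)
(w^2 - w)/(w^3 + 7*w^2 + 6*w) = (w - 1)/(w^2 + 7*w + 6)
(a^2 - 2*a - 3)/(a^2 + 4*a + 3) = (a - 3)/(a + 3)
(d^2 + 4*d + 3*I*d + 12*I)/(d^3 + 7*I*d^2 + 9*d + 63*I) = (d + 4)/(d^2 + 4*I*d + 21)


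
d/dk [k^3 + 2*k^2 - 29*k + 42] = 3*k^2 + 4*k - 29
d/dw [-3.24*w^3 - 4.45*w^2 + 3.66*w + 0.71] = -9.72*w^2 - 8.9*w + 3.66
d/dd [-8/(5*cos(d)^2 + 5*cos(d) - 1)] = -40*(2*cos(d) + 1)*sin(d)/(5*cos(d)^2 + 5*cos(d) - 1)^2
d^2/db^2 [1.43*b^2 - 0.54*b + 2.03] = 2.86000000000000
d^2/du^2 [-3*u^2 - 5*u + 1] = -6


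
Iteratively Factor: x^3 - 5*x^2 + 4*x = (x - 1)*(x^2 - 4*x) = x*(x - 1)*(x - 4)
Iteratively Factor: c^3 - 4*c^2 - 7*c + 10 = (c - 1)*(c^2 - 3*c - 10) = (c - 5)*(c - 1)*(c + 2)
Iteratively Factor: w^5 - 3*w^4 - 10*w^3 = (w)*(w^4 - 3*w^3 - 10*w^2) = w*(w - 5)*(w^3 + 2*w^2) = w^2*(w - 5)*(w^2 + 2*w) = w^2*(w - 5)*(w + 2)*(w)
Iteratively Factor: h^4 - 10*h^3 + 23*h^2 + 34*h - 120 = (h - 5)*(h^3 - 5*h^2 - 2*h + 24) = (h - 5)*(h - 3)*(h^2 - 2*h - 8) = (h - 5)*(h - 4)*(h - 3)*(h + 2)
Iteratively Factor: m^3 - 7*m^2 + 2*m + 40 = (m + 2)*(m^2 - 9*m + 20) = (m - 5)*(m + 2)*(m - 4)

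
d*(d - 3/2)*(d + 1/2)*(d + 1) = d^4 - 7*d^2/4 - 3*d/4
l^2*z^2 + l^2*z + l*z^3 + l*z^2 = z*(l + z)*(l*z + l)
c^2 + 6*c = c*(c + 6)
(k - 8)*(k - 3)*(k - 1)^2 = k^4 - 13*k^3 + 47*k^2 - 59*k + 24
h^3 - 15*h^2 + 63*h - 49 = (h - 7)^2*(h - 1)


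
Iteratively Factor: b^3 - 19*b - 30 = (b - 5)*(b^2 + 5*b + 6) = (b - 5)*(b + 3)*(b + 2)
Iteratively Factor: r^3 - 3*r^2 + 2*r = (r - 2)*(r^2 - r) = r*(r - 2)*(r - 1)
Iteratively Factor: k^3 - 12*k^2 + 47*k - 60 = (k - 4)*(k^2 - 8*k + 15) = (k - 4)*(k - 3)*(k - 5)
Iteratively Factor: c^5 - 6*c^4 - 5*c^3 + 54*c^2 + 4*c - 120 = (c - 2)*(c^4 - 4*c^3 - 13*c^2 + 28*c + 60) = (c - 2)*(c + 2)*(c^3 - 6*c^2 - c + 30) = (c - 2)*(c + 2)^2*(c^2 - 8*c + 15) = (c - 3)*(c - 2)*(c + 2)^2*(c - 5)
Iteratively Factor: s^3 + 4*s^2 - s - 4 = (s + 4)*(s^2 - 1) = (s + 1)*(s + 4)*(s - 1)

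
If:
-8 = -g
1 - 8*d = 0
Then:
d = 1/8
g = 8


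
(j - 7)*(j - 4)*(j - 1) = j^3 - 12*j^2 + 39*j - 28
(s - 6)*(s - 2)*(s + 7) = s^3 - s^2 - 44*s + 84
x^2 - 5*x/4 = x*(x - 5/4)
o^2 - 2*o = o*(o - 2)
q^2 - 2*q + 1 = (q - 1)^2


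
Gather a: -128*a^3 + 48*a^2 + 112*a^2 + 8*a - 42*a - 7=-128*a^3 + 160*a^2 - 34*a - 7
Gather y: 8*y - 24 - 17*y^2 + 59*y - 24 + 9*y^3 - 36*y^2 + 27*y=9*y^3 - 53*y^2 + 94*y - 48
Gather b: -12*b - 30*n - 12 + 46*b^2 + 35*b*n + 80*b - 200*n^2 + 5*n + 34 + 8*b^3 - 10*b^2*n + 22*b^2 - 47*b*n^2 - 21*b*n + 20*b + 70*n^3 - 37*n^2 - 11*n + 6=8*b^3 + b^2*(68 - 10*n) + b*(-47*n^2 + 14*n + 88) + 70*n^3 - 237*n^2 - 36*n + 28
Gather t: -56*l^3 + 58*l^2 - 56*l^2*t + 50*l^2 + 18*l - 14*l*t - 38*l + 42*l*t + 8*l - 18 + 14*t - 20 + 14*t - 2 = -56*l^3 + 108*l^2 - 12*l + t*(-56*l^2 + 28*l + 28) - 40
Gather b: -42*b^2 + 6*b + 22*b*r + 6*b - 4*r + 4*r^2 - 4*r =-42*b^2 + b*(22*r + 12) + 4*r^2 - 8*r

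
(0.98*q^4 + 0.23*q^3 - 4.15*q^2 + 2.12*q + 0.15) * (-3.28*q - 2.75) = -3.2144*q^5 - 3.4494*q^4 + 12.9795*q^3 + 4.4589*q^2 - 6.322*q - 0.4125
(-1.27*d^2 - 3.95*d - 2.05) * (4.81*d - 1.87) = -6.1087*d^3 - 16.6246*d^2 - 2.474*d + 3.8335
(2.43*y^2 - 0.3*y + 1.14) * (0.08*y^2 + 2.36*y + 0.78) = 0.1944*y^4 + 5.7108*y^3 + 1.2786*y^2 + 2.4564*y + 0.8892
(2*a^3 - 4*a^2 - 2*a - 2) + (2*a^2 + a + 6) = 2*a^3 - 2*a^2 - a + 4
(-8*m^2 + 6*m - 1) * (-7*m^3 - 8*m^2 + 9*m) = 56*m^5 + 22*m^4 - 113*m^3 + 62*m^2 - 9*m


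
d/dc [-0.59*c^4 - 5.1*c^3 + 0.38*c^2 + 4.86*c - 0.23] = -2.36*c^3 - 15.3*c^2 + 0.76*c + 4.86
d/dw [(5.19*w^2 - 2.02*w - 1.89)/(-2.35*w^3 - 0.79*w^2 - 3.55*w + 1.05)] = (12.1965*w^4 - 9.494*w^3 - 33.3448*w^2 + 7.9128*w - 8.8305)/(5.5225*w^6 + 3.713*w^5 + 17.3091*w^4 + 0.673999999999999*w^3 + 10.9435*w^2 - 7.455*w + 1.1025)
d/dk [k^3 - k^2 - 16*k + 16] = 3*k^2 - 2*k - 16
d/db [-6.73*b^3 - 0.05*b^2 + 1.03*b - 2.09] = -20.19*b^2 - 0.1*b + 1.03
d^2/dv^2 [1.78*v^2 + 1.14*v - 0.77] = 3.56000000000000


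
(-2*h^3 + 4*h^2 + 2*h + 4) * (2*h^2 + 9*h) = -4*h^5 - 10*h^4 + 40*h^3 + 26*h^2 + 36*h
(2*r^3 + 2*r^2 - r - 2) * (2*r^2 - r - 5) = 4*r^5 + 2*r^4 - 14*r^3 - 13*r^2 + 7*r + 10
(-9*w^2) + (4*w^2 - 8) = -5*w^2 - 8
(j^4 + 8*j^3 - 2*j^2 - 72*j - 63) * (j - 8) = j^5 - 66*j^3 - 56*j^2 + 513*j + 504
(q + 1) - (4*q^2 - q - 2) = -4*q^2 + 2*q + 3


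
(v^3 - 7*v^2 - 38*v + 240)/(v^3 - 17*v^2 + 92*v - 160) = (v + 6)/(v - 4)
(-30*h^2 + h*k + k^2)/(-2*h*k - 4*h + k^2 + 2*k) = (30*h^2 - h*k - k^2)/(2*h*k + 4*h - k^2 - 2*k)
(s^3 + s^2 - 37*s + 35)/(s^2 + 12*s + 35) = (s^2 - 6*s + 5)/(s + 5)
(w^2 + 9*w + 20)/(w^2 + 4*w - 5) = (w + 4)/(w - 1)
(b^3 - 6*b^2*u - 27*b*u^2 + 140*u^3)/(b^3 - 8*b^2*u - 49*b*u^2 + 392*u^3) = (-b^2 - b*u + 20*u^2)/(-b^2 + b*u + 56*u^2)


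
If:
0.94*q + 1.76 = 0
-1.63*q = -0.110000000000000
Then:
No Solution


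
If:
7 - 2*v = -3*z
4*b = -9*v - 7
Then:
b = -27*z/8 - 77/8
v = 3*z/2 + 7/2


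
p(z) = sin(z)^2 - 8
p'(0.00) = 0.00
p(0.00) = -8.00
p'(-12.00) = 0.91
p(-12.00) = -7.71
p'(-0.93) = -0.96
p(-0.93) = -7.36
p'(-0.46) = -0.80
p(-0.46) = -7.80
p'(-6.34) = -0.11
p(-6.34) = -8.00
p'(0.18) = 0.35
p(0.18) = -7.97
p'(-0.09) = -0.18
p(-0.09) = -7.99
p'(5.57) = -0.99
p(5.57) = -7.57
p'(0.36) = 0.66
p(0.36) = -7.88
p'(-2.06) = 0.83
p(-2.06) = -7.22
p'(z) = 2*sin(z)*cos(z)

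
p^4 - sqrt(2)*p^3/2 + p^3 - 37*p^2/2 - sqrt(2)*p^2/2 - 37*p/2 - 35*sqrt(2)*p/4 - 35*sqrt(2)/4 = (p + 1)*(p - 7*sqrt(2)/2)*(p + sqrt(2)/2)*(p + 5*sqrt(2)/2)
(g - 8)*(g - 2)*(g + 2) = g^3 - 8*g^2 - 4*g + 32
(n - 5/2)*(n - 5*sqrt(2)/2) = n^2 - 5*sqrt(2)*n/2 - 5*n/2 + 25*sqrt(2)/4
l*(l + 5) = l^2 + 5*l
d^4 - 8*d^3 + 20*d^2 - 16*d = d*(d - 4)*(d - 2)^2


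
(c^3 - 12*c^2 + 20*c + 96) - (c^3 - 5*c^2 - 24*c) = -7*c^2 + 44*c + 96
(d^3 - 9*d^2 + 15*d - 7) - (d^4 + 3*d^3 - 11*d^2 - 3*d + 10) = -d^4 - 2*d^3 + 2*d^2 + 18*d - 17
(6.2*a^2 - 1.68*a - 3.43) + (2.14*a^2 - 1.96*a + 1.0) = 8.34*a^2 - 3.64*a - 2.43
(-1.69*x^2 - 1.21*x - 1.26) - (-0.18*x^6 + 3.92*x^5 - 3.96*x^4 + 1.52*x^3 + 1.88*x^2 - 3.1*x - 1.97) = 0.18*x^6 - 3.92*x^5 + 3.96*x^4 - 1.52*x^3 - 3.57*x^2 + 1.89*x + 0.71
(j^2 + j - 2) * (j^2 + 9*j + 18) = j^4 + 10*j^3 + 25*j^2 - 36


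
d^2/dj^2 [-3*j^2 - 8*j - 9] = -6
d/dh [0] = 0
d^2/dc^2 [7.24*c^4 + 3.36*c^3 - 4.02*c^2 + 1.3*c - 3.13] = 86.88*c^2 + 20.16*c - 8.04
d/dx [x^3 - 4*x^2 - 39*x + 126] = 3*x^2 - 8*x - 39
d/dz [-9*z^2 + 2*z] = 2 - 18*z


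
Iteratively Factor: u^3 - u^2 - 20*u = (u)*(u^2 - u - 20) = u*(u - 5)*(u + 4)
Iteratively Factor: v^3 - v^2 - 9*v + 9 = (v - 3)*(v^2 + 2*v - 3) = (v - 3)*(v + 3)*(v - 1)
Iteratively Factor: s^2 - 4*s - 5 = (s + 1)*(s - 5)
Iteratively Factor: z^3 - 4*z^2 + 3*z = (z - 1)*(z^2 - 3*z) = z*(z - 1)*(z - 3)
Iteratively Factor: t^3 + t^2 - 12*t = (t + 4)*(t^2 - 3*t) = (t - 3)*(t + 4)*(t)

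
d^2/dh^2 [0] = 0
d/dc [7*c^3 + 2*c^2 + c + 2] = 21*c^2 + 4*c + 1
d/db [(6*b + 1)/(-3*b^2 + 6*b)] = 2*(3*b^2 + b - 1)/(3*b^2*(b^2 - 4*b + 4))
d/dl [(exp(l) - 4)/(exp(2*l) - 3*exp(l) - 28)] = (-(exp(l) - 4)*(2*exp(l) - 3) + exp(2*l) - 3*exp(l) - 28)*exp(l)/(-exp(2*l) + 3*exp(l) + 28)^2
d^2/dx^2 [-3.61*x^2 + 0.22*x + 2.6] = -7.22000000000000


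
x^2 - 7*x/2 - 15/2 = (x - 5)*(x + 3/2)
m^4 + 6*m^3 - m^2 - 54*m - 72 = (m - 3)*(m + 2)*(m + 3)*(m + 4)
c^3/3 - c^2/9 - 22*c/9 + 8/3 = (c/3 + 1)*(c - 2)*(c - 4/3)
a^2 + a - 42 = (a - 6)*(a + 7)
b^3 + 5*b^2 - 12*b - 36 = (b - 3)*(b + 2)*(b + 6)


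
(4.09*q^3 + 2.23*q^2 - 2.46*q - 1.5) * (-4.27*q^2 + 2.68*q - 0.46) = -17.4643*q^5 + 1.4391*q^4 + 14.5992*q^3 - 1.2136*q^2 - 2.8884*q + 0.69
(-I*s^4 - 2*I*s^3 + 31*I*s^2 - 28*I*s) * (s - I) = -I*s^5 - s^4 - 2*I*s^4 - 2*s^3 + 31*I*s^3 + 31*s^2 - 28*I*s^2 - 28*s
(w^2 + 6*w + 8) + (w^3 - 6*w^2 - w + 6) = w^3 - 5*w^2 + 5*w + 14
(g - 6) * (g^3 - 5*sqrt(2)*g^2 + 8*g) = g^4 - 5*sqrt(2)*g^3 - 6*g^3 + 8*g^2 + 30*sqrt(2)*g^2 - 48*g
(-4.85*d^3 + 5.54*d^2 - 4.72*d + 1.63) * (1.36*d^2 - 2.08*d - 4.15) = -6.596*d^5 + 17.6224*d^4 + 2.1851*d^3 - 10.9566*d^2 + 16.1976*d - 6.7645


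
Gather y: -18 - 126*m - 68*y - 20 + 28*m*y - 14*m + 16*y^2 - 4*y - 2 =-140*m + 16*y^2 + y*(28*m - 72) - 40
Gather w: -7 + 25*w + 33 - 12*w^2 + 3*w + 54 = -12*w^2 + 28*w + 80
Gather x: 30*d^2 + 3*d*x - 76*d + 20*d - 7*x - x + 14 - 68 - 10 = 30*d^2 - 56*d + x*(3*d - 8) - 64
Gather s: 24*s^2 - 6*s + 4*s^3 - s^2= 4*s^3 + 23*s^2 - 6*s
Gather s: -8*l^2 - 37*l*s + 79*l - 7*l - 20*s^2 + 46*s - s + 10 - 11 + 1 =-8*l^2 + 72*l - 20*s^2 + s*(45 - 37*l)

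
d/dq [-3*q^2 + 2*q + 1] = 2 - 6*q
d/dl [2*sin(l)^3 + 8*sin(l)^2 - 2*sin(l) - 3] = 2*(3*sin(l)^2 + 8*sin(l) - 1)*cos(l)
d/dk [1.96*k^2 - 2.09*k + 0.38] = 3.92*k - 2.09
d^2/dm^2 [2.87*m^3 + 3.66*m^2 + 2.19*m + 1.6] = 17.22*m + 7.32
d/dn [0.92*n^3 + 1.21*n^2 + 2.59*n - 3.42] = 2.76*n^2 + 2.42*n + 2.59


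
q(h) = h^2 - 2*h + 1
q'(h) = 2*h - 2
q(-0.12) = 1.25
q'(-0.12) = -2.24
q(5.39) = 19.27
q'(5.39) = 8.78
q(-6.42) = 55.06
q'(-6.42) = -14.84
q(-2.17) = 10.05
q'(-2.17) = -6.34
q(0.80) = 0.04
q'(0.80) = -0.40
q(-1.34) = 5.48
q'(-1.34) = -4.68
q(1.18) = 0.03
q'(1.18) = 0.36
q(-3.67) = 21.81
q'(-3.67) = -9.34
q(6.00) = 25.00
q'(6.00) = 10.00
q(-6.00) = 49.00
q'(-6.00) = -14.00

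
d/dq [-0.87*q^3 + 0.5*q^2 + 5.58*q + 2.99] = -2.61*q^2 + 1.0*q + 5.58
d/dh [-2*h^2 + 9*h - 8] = 9 - 4*h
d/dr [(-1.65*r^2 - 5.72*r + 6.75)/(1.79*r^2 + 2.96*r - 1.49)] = (5.3548*r^2 - 19.248*r - 11.4572)/(3.2041*r^4 + 10.5968*r^3 + 3.4274*r^2 - 8.8208*r + 2.2201)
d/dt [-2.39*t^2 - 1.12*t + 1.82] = -4.78*t - 1.12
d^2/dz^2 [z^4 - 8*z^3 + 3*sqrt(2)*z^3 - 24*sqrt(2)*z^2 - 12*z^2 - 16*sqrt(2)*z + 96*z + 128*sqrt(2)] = 12*z^2 - 48*z + 18*sqrt(2)*z - 48*sqrt(2) - 24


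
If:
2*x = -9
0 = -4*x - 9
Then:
No Solution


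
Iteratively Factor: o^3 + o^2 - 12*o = (o - 3)*(o^2 + 4*o) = (o - 3)*(o + 4)*(o)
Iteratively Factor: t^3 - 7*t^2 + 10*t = (t)*(t^2 - 7*t + 10) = t*(t - 2)*(t - 5)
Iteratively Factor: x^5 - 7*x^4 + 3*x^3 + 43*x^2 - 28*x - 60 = (x + 2)*(x^4 - 9*x^3 + 21*x^2 + x - 30) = (x - 2)*(x + 2)*(x^3 - 7*x^2 + 7*x + 15) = (x - 5)*(x - 2)*(x + 2)*(x^2 - 2*x - 3) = (x - 5)*(x - 3)*(x - 2)*(x + 2)*(x + 1)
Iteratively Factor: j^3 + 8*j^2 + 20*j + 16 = (j + 2)*(j^2 + 6*j + 8) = (j + 2)*(j + 4)*(j + 2)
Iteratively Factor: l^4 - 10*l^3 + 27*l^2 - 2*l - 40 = (l - 5)*(l^3 - 5*l^2 + 2*l + 8) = (l - 5)*(l - 2)*(l^2 - 3*l - 4) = (l - 5)*(l - 2)*(l + 1)*(l - 4)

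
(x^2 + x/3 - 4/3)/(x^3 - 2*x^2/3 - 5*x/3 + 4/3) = 1/(x - 1)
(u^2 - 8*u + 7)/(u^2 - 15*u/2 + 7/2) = 2*(u - 1)/(2*u - 1)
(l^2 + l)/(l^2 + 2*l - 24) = l*(l + 1)/(l^2 + 2*l - 24)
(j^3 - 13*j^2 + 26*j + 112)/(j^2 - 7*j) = j - 6 - 16/j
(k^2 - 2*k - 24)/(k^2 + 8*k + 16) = (k - 6)/(k + 4)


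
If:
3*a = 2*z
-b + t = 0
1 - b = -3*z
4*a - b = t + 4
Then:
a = -6/5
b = -22/5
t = -22/5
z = -9/5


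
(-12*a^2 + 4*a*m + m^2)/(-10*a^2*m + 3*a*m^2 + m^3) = (6*a + m)/(m*(5*a + m))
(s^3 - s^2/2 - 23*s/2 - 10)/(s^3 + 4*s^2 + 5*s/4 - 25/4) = 2*(s^2 - 3*s - 4)/(2*s^2 + 3*s - 5)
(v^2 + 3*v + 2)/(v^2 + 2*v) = (v + 1)/v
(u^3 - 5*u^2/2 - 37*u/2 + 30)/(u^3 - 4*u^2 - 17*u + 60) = (u - 3/2)/(u - 3)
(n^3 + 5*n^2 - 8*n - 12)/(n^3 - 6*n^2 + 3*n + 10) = (n + 6)/(n - 5)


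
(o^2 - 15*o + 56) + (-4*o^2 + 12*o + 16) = -3*o^2 - 3*o + 72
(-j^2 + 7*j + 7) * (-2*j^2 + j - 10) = 2*j^4 - 15*j^3 + 3*j^2 - 63*j - 70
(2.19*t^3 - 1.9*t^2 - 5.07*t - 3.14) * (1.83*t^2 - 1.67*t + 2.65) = 4.0077*t^5 - 7.1343*t^4 - 0.301600000000001*t^3 - 2.3143*t^2 - 8.1917*t - 8.321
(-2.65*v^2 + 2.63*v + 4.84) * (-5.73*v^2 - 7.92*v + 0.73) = 15.1845*v^4 + 5.9181*v^3 - 50.4973*v^2 - 36.4129*v + 3.5332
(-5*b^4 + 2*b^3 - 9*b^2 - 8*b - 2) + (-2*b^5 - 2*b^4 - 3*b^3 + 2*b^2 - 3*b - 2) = -2*b^5 - 7*b^4 - b^3 - 7*b^2 - 11*b - 4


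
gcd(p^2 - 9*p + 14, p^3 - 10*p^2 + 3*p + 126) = p - 7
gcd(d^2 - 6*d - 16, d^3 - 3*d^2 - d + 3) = 1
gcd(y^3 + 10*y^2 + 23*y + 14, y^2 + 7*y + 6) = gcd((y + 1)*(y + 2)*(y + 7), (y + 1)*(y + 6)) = y + 1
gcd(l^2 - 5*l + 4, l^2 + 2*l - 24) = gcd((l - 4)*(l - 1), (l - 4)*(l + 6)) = l - 4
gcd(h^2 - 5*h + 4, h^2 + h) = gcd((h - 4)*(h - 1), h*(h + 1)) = 1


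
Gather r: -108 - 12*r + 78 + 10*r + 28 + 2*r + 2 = 0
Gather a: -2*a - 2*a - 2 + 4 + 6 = 8 - 4*a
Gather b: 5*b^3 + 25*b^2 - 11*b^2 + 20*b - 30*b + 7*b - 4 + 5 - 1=5*b^3 + 14*b^2 - 3*b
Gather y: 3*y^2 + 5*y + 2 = 3*y^2 + 5*y + 2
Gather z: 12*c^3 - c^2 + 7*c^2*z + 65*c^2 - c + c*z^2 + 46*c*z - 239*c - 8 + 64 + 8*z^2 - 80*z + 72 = 12*c^3 + 64*c^2 - 240*c + z^2*(c + 8) + z*(7*c^2 + 46*c - 80) + 128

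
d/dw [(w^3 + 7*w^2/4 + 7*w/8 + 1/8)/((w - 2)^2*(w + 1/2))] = 3*(-7*w - 4)/(4*(w^3 - 6*w^2 + 12*w - 8))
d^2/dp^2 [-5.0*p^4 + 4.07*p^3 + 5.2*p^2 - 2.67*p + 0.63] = -60.0*p^2 + 24.42*p + 10.4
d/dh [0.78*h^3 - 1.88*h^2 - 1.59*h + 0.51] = 2.34*h^2 - 3.76*h - 1.59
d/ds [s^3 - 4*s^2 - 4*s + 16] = 3*s^2 - 8*s - 4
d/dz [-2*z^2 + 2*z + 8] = 2 - 4*z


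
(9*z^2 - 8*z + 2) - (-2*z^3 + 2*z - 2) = 2*z^3 + 9*z^2 - 10*z + 4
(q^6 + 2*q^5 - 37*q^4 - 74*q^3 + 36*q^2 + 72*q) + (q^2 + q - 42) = q^6 + 2*q^5 - 37*q^4 - 74*q^3 + 37*q^2 + 73*q - 42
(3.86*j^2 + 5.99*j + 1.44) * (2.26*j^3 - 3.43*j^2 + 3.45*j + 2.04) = 8.7236*j^5 + 0.297599999999999*j^4 - 3.9743*j^3 + 23.6007*j^2 + 17.1876*j + 2.9376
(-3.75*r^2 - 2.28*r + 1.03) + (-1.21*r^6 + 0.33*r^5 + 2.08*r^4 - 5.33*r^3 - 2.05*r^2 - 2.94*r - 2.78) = -1.21*r^6 + 0.33*r^5 + 2.08*r^4 - 5.33*r^3 - 5.8*r^2 - 5.22*r - 1.75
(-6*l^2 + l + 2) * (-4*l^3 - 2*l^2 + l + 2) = 24*l^5 + 8*l^4 - 16*l^3 - 15*l^2 + 4*l + 4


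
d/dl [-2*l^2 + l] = 1 - 4*l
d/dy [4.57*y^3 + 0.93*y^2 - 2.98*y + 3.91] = 13.71*y^2 + 1.86*y - 2.98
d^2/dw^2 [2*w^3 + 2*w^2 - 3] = 12*w + 4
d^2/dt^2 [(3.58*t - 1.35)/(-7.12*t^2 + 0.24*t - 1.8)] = (-(3.58*t - 1.35)*(14.24*t - 0.24)*(28.48*t - 0.48) + (152.9376*t - 20.9424)*(7.12*t^2 - 0.24*t + 1.8))/(7.12*t^2 - 0.24*t + 1.8)^3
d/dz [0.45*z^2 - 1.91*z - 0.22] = 0.9*z - 1.91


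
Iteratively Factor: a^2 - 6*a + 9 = (a - 3)*(a - 3)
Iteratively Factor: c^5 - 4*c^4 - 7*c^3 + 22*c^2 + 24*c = (c)*(c^4 - 4*c^3 - 7*c^2 + 22*c + 24) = c*(c - 3)*(c^3 - c^2 - 10*c - 8) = c*(c - 3)*(c + 1)*(c^2 - 2*c - 8) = c*(c - 3)*(c + 1)*(c + 2)*(c - 4)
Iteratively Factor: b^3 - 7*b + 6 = (b + 3)*(b^2 - 3*b + 2) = (b - 2)*(b + 3)*(b - 1)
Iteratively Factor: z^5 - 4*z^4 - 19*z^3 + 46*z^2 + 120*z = (z + 2)*(z^4 - 6*z^3 - 7*z^2 + 60*z) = (z - 4)*(z + 2)*(z^3 - 2*z^2 - 15*z) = z*(z - 4)*(z + 2)*(z^2 - 2*z - 15) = z*(z - 4)*(z + 2)*(z + 3)*(z - 5)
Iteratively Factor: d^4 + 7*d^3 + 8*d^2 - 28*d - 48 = (d + 2)*(d^3 + 5*d^2 - 2*d - 24) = (d + 2)*(d + 4)*(d^2 + d - 6) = (d - 2)*(d + 2)*(d + 4)*(d + 3)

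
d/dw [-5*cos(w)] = 5*sin(w)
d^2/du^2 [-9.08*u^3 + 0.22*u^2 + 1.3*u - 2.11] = 0.44 - 54.48*u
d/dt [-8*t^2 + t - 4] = 1 - 16*t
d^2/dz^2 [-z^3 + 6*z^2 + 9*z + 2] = 12 - 6*z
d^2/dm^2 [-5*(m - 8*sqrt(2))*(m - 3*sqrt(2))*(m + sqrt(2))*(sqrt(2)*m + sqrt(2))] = -60*sqrt(2)*m^2 - 30*sqrt(2)*m + 600*m - 260*sqrt(2) + 200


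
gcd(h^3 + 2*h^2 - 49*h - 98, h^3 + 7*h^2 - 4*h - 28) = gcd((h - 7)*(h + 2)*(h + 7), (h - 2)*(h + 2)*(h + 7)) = h^2 + 9*h + 14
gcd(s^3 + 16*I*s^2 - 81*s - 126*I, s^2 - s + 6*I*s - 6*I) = s + 6*I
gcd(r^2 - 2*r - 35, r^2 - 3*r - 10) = 1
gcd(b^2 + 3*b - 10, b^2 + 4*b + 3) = 1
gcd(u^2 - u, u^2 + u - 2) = u - 1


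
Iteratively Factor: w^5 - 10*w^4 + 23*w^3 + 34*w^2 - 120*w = (w - 5)*(w^4 - 5*w^3 - 2*w^2 + 24*w) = w*(w - 5)*(w^3 - 5*w^2 - 2*w + 24) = w*(w - 5)*(w - 3)*(w^2 - 2*w - 8) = w*(w - 5)*(w - 3)*(w + 2)*(w - 4)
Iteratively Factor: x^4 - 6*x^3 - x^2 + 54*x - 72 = (x - 4)*(x^3 - 2*x^2 - 9*x + 18) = (x - 4)*(x + 3)*(x^2 - 5*x + 6) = (x - 4)*(x - 3)*(x + 3)*(x - 2)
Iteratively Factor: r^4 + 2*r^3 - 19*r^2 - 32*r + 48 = (r + 4)*(r^3 - 2*r^2 - 11*r + 12) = (r + 3)*(r + 4)*(r^2 - 5*r + 4) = (r - 4)*(r + 3)*(r + 4)*(r - 1)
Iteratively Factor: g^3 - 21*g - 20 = (g - 5)*(g^2 + 5*g + 4) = (g - 5)*(g + 1)*(g + 4)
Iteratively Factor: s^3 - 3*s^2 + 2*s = (s - 2)*(s^2 - s) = s*(s - 2)*(s - 1)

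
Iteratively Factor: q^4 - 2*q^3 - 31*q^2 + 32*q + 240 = (q - 4)*(q^3 + 2*q^2 - 23*q - 60) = (q - 4)*(q + 4)*(q^2 - 2*q - 15) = (q - 5)*(q - 4)*(q + 4)*(q + 3)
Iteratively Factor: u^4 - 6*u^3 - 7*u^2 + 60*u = (u - 5)*(u^3 - u^2 - 12*u) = (u - 5)*(u - 4)*(u^2 + 3*u) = u*(u - 5)*(u - 4)*(u + 3)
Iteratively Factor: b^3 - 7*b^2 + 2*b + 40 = (b - 5)*(b^2 - 2*b - 8) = (b - 5)*(b - 4)*(b + 2)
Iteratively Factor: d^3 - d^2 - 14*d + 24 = (d - 3)*(d^2 + 2*d - 8) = (d - 3)*(d + 4)*(d - 2)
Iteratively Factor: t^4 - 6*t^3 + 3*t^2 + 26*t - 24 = (t - 1)*(t^3 - 5*t^2 - 2*t + 24) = (t - 3)*(t - 1)*(t^2 - 2*t - 8) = (t - 4)*(t - 3)*(t - 1)*(t + 2)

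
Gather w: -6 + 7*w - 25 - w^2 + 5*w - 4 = -w^2 + 12*w - 35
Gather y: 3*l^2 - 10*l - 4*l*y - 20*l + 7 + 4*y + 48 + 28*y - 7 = 3*l^2 - 30*l + y*(32 - 4*l) + 48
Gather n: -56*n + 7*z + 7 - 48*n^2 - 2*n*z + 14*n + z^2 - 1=-48*n^2 + n*(-2*z - 42) + z^2 + 7*z + 6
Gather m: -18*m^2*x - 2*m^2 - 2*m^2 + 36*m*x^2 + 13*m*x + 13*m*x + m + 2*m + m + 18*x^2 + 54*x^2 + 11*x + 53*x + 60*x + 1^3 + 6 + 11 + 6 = m^2*(-18*x - 4) + m*(36*x^2 + 26*x + 4) + 72*x^2 + 124*x + 24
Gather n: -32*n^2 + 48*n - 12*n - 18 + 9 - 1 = -32*n^2 + 36*n - 10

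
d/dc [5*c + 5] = 5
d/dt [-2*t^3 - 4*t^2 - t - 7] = -6*t^2 - 8*t - 1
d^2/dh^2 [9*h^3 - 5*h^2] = 54*h - 10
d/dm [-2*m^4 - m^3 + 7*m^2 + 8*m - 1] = -8*m^3 - 3*m^2 + 14*m + 8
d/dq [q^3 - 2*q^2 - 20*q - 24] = 3*q^2 - 4*q - 20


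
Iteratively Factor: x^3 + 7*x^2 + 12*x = (x + 3)*(x^2 + 4*x) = (x + 3)*(x + 4)*(x)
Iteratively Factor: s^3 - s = (s)*(s^2 - 1) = s*(s - 1)*(s + 1)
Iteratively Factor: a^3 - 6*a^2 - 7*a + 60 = (a - 5)*(a^2 - a - 12) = (a - 5)*(a + 3)*(a - 4)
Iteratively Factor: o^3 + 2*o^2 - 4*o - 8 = (o + 2)*(o^2 - 4) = (o - 2)*(o + 2)*(o + 2)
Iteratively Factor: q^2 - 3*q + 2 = (q - 2)*(q - 1)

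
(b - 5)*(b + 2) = b^2 - 3*b - 10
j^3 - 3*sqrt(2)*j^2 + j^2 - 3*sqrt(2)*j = j*(j + 1)*(j - 3*sqrt(2))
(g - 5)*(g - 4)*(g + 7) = g^3 - 2*g^2 - 43*g + 140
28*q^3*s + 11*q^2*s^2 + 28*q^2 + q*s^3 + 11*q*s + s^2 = (4*q + s)*(7*q + s)*(q*s + 1)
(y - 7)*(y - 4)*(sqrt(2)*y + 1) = sqrt(2)*y^3 - 11*sqrt(2)*y^2 + y^2 - 11*y + 28*sqrt(2)*y + 28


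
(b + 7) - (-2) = b + 9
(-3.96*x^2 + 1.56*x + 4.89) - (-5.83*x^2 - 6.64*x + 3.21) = 1.87*x^2 + 8.2*x + 1.68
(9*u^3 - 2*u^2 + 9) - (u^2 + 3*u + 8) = 9*u^3 - 3*u^2 - 3*u + 1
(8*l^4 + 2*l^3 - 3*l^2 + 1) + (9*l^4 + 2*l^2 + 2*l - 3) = 17*l^4 + 2*l^3 - l^2 + 2*l - 2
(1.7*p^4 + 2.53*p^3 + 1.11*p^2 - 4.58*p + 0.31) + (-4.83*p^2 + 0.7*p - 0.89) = 1.7*p^4 + 2.53*p^3 - 3.72*p^2 - 3.88*p - 0.58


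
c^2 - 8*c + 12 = (c - 6)*(c - 2)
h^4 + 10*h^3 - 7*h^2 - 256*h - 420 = (h - 5)*(h + 2)*(h + 6)*(h + 7)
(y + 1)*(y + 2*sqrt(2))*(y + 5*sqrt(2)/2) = y^3 + y^2 + 9*sqrt(2)*y^2/2 + 9*sqrt(2)*y/2 + 10*y + 10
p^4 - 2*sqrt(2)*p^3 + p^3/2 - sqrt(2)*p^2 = p^2*(p + 1/2)*(p - 2*sqrt(2))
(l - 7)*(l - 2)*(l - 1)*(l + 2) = l^4 - 8*l^3 + 3*l^2 + 32*l - 28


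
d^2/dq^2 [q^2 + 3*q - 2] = 2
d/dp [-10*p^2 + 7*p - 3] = 7 - 20*p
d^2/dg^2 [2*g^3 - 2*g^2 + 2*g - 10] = 12*g - 4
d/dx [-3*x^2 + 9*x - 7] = 9 - 6*x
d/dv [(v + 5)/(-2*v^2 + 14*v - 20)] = (-v^2 + 7*v + (v + 5)*(2*v - 7) - 10)/(2*(v^2 - 7*v + 10)^2)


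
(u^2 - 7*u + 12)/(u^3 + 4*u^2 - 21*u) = (u - 4)/(u*(u + 7))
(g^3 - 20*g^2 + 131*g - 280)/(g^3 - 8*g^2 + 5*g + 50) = (g^2 - 15*g + 56)/(g^2 - 3*g - 10)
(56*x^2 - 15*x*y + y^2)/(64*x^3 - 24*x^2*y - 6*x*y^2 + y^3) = (7*x - y)/(8*x^2 - 2*x*y - y^2)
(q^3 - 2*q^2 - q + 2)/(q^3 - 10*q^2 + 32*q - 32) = (q^2 - 1)/(q^2 - 8*q + 16)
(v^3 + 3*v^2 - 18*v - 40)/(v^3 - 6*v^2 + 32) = (v + 5)/(v - 4)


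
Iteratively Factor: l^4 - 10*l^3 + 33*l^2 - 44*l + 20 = (l - 1)*(l^3 - 9*l^2 + 24*l - 20) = (l - 2)*(l - 1)*(l^2 - 7*l + 10) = (l - 5)*(l - 2)*(l - 1)*(l - 2)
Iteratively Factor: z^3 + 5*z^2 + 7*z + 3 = (z + 1)*(z^2 + 4*z + 3) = (z + 1)*(z + 3)*(z + 1)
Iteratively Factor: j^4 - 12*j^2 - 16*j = (j)*(j^3 - 12*j - 16) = j*(j + 2)*(j^2 - 2*j - 8) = j*(j + 2)^2*(j - 4)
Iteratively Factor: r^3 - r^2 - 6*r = (r)*(r^2 - r - 6) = r*(r + 2)*(r - 3)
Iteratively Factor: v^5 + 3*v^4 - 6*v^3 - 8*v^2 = (v + 4)*(v^4 - v^3 - 2*v^2) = (v + 1)*(v + 4)*(v^3 - 2*v^2) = v*(v + 1)*(v + 4)*(v^2 - 2*v) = v^2*(v + 1)*(v + 4)*(v - 2)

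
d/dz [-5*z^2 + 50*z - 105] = 50 - 10*z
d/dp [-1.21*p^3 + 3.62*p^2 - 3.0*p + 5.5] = -3.63*p^2 + 7.24*p - 3.0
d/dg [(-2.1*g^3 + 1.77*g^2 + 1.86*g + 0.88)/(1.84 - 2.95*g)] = (12.39*g^3 - 16.8135*g^2 + 6.5136*g + 6.0184)/(8.7025*g^2 - 10.856*g + 3.3856)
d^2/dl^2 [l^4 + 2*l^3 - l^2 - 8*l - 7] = 12*l^2 + 12*l - 2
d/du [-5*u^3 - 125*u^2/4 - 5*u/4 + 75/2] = -15*u^2 - 125*u/2 - 5/4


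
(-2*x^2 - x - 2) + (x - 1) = -2*x^2 - 3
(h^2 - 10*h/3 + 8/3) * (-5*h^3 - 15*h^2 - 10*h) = -5*h^5 + 5*h^4/3 + 80*h^3/3 - 20*h^2/3 - 80*h/3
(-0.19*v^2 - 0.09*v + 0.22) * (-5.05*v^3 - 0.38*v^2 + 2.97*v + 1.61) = 0.9595*v^5 + 0.5267*v^4 - 1.6411*v^3 - 0.6568*v^2 + 0.5085*v + 0.3542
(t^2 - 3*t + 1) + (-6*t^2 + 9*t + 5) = -5*t^2 + 6*t + 6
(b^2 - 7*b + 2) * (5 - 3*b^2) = -3*b^4 + 21*b^3 - b^2 - 35*b + 10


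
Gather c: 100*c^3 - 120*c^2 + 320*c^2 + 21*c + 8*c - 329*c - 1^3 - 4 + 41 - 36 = 100*c^3 + 200*c^2 - 300*c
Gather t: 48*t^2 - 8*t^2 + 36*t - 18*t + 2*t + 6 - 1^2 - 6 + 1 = 40*t^2 + 20*t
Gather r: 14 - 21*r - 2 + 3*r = 12 - 18*r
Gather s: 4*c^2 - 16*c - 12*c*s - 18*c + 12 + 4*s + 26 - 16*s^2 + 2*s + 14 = 4*c^2 - 34*c - 16*s^2 + s*(6 - 12*c) + 52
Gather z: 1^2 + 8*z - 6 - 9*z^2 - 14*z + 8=-9*z^2 - 6*z + 3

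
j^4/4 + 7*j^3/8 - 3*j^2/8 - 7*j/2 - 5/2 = (j/4 + 1/4)*(j - 2)*(j + 2)*(j + 5/2)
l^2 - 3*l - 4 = (l - 4)*(l + 1)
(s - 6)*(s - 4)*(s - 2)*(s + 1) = s^4 - 11*s^3 + 32*s^2 - 4*s - 48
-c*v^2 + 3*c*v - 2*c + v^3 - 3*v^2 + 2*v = (-c + v)*(v - 2)*(v - 1)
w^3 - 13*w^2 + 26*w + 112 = (w - 8)*(w - 7)*(w + 2)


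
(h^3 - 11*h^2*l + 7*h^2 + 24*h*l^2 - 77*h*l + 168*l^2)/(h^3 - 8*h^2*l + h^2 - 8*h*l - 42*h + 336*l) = (h - 3*l)/(h - 6)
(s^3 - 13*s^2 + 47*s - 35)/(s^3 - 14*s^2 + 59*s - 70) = (s - 1)/(s - 2)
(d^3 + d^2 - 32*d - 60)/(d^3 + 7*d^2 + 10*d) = (d - 6)/d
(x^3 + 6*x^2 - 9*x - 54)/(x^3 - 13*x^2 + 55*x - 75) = (x^2 + 9*x + 18)/(x^2 - 10*x + 25)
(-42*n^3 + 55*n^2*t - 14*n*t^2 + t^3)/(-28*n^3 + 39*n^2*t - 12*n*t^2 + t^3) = (-6*n + t)/(-4*n + t)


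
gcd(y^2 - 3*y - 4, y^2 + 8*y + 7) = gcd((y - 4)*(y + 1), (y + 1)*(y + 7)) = y + 1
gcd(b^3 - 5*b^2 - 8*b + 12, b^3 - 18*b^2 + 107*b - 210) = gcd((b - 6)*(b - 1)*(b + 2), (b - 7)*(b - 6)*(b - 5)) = b - 6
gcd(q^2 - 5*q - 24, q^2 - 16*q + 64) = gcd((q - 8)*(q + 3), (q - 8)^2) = q - 8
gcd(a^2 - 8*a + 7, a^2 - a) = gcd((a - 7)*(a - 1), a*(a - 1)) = a - 1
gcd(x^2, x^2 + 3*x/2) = x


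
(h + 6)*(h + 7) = h^2 + 13*h + 42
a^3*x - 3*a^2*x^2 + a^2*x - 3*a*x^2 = a*(a - 3*x)*(a*x + x)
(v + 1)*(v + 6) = v^2 + 7*v + 6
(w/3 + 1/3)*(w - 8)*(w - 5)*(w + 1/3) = w^4/3 - 35*w^3/9 + 23*w^2/3 + 49*w/3 + 40/9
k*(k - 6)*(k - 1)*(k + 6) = k^4 - k^3 - 36*k^2 + 36*k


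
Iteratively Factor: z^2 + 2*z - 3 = (z - 1)*(z + 3)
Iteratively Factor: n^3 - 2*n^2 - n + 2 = (n - 2)*(n^2 - 1) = (n - 2)*(n - 1)*(n + 1)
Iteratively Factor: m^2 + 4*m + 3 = (m + 1)*(m + 3)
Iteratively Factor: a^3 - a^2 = (a)*(a^2 - a) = a*(a - 1)*(a)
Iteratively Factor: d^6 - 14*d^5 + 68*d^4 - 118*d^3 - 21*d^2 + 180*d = (d - 5)*(d^5 - 9*d^4 + 23*d^3 - 3*d^2 - 36*d) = (d - 5)*(d - 3)*(d^4 - 6*d^3 + 5*d^2 + 12*d) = (d - 5)*(d - 3)^2*(d^3 - 3*d^2 - 4*d) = (d - 5)*(d - 4)*(d - 3)^2*(d^2 + d) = d*(d - 5)*(d - 4)*(d - 3)^2*(d + 1)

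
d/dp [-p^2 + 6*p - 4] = 6 - 2*p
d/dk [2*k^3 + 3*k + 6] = 6*k^2 + 3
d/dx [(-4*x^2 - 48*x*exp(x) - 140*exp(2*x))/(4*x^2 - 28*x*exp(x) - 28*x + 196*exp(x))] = (-(x^2 + 12*x*exp(x) + 35*exp(2*x))*(7*x*exp(x) - 2*x - 42*exp(x) + 7) + 2*(x^2 - 7*x*exp(x) - 7*x + 49*exp(x))*(-6*x*exp(x) - x - 35*exp(2*x) - 6*exp(x)))/(x^2 - 7*x*exp(x) - 7*x + 49*exp(x))^2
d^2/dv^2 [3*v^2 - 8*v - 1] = 6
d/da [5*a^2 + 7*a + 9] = 10*a + 7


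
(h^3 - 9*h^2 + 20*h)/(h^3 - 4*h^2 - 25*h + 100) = h/(h + 5)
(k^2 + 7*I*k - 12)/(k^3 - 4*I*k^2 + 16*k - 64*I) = (k + 3*I)/(k^2 - 8*I*k - 16)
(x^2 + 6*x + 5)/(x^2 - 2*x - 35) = (x + 1)/(x - 7)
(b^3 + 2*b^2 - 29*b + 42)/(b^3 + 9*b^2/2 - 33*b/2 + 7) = 2*(b - 3)/(2*b - 1)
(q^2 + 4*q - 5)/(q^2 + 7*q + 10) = (q - 1)/(q + 2)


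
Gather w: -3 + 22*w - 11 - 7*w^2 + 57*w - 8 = -7*w^2 + 79*w - 22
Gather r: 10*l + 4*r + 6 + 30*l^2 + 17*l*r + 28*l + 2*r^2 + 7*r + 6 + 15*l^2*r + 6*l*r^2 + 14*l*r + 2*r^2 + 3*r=30*l^2 + 38*l + r^2*(6*l + 4) + r*(15*l^2 + 31*l + 14) + 12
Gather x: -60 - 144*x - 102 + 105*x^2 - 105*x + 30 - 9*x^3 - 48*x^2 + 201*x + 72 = -9*x^3 + 57*x^2 - 48*x - 60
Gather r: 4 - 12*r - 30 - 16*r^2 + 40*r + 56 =-16*r^2 + 28*r + 30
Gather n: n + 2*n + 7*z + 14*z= 3*n + 21*z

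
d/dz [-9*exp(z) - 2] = -9*exp(z)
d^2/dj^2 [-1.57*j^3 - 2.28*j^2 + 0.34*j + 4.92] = -9.42*j - 4.56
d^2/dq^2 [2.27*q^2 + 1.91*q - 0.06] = 4.54000000000000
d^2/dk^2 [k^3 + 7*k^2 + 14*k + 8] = 6*k + 14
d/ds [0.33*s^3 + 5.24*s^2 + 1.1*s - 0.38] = 0.99*s^2 + 10.48*s + 1.1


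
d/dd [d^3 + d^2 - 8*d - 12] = 3*d^2 + 2*d - 8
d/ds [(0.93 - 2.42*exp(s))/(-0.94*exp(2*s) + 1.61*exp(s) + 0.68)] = (-2.2748*exp(2*s) + 1.7484*exp(s) - 3.1429)*exp(s)/(0.8836*exp(4*s) - 3.0268*exp(3*s) + 1.3137*exp(2*s) + 2.1896*exp(s) + 0.4624)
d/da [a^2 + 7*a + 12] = 2*a + 7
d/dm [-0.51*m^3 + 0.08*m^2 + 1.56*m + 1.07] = -1.53*m^2 + 0.16*m + 1.56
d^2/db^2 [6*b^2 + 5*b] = 12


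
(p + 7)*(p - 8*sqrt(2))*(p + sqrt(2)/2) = p^3 - 15*sqrt(2)*p^2/2 + 7*p^2 - 105*sqrt(2)*p/2 - 8*p - 56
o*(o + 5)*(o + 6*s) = o^3 + 6*o^2*s + 5*o^2 + 30*o*s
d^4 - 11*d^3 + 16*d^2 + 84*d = d*(d - 7)*(d - 6)*(d + 2)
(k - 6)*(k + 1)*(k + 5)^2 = k^4 + 5*k^3 - 31*k^2 - 185*k - 150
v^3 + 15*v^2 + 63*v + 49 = (v + 1)*(v + 7)^2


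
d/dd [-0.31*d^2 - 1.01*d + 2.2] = -0.62*d - 1.01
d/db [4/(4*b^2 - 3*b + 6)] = 4*(3 - 8*b)/(4*b^2 - 3*b + 6)^2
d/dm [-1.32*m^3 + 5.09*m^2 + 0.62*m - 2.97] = -3.96*m^2 + 10.18*m + 0.62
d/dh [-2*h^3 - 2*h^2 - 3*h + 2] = -6*h^2 - 4*h - 3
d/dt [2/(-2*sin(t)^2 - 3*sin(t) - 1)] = 2*(4*sin(t) + 3)*cos(t)/(2*sin(t)^2 + 3*sin(t) + 1)^2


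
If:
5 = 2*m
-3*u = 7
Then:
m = 5/2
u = -7/3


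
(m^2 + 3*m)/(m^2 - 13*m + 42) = m*(m + 3)/(m^2 - 13*m + 42)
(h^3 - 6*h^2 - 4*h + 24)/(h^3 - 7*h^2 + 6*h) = (h^2 - 4)/(h*(h - 1))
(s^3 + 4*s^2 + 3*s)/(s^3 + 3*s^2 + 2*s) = (s + 3)/(s + 2)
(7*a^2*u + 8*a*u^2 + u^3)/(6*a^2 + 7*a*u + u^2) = u*(7*a + u)/(6*a + u)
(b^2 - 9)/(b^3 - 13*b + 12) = (b + 3)/(b^2 + 3*b - 4)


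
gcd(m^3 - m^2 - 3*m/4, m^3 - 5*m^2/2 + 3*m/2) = m^2 - 3*m/2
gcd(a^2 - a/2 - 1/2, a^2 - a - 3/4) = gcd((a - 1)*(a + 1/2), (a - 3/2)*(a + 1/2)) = a + 1/2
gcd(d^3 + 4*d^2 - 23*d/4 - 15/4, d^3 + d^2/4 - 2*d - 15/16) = d^2 - d - 3/4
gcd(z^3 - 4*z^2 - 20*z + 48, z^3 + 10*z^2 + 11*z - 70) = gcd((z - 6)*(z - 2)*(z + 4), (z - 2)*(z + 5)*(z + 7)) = z - 2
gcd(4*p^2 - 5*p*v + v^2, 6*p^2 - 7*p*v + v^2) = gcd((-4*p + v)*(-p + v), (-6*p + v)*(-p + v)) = p - v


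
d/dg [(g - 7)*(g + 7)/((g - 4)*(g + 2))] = 2*(-g^2 + 41*g - 49)/(g^4 - 4*g^3 - 12*g^2 + 32*g + 64)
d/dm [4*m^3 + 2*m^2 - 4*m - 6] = 12*m^2 + 4*m - 4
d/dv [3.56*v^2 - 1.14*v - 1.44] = 7.12*v - 1.14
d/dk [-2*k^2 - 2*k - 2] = -4*k - 2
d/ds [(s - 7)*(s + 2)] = 2*s - 5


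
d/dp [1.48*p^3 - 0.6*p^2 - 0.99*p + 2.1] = 4.44*p^2 - 1.2*p - 0.99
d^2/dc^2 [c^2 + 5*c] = 2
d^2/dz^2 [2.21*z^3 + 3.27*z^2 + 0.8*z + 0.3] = 13.26*z + 6.54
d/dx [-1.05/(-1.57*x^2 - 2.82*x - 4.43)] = (-3.297*x - 2.961)/(1.57*x^2 + 2.82*x + 4.43)^2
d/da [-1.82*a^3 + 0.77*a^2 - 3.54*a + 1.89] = -5.46*a^2 + 1.54*a - 3.54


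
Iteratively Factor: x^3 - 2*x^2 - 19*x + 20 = (x + 4)*(x^2 - 6*x + 5) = (x - 1)*(x + 4)*(x - 5)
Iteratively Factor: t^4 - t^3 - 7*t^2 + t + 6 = (t + 1)*(t^3 - 2*t^2 - 5*t + 6) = (t + 1)*(t + 2)*(t^2 - 4*t + 3) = (t - 3)*(t + 1)*(t + 2)*(t - 1)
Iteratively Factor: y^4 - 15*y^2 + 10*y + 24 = (y + 1)*(y^3 - y^2 - 14*y + 24) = (y - 3)*(y + 1)*(y^2 + 2*y - 8) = (y - 3)*(y + 1)*(y + 4)*(y - 2)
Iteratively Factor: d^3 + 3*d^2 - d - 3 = (d - 1)*(d^2 + 4*d + 3) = (d - 1)*(d + 1)*(d + 3)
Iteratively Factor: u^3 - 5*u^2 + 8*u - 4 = (u - 2)*(u^2 - 3*u + 2) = (u - 2)^2*(u - 1)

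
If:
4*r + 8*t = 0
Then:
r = -2*t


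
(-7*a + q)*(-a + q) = 7*a^2 - 8*a*q + q^2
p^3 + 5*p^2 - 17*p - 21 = (p - 3)*(p + 1)*(p + 7)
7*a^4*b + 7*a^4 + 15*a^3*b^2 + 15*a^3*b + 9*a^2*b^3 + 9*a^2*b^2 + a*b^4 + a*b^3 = (a + b)^2*(7*a + b)*(a*b + a)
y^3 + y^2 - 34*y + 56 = (y - 4)*(y - 2)*(y + 7)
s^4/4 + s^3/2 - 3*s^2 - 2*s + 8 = (s/4 + 1/2)*(s - 2)^2*(s + 4)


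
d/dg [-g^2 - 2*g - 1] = -2*g - 2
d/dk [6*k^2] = 12*k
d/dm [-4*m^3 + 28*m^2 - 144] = 4*m*(14 - 3*m)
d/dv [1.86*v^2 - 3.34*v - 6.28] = 3.72*v - 3.34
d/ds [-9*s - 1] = -9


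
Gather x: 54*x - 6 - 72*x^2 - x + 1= -72*x^2 + 53*x - 5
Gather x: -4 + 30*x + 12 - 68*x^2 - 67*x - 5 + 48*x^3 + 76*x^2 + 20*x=48*x^3 + 8*x^2 - 17*x + 3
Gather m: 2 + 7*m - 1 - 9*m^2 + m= -9*m^2 + 8*m + 1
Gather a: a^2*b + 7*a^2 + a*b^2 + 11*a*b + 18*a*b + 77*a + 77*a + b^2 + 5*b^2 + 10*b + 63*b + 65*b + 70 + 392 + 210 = a^2*(b + 7) + a*(b^2 + 29*b + 154) + 6*b^2 + 138*b + 672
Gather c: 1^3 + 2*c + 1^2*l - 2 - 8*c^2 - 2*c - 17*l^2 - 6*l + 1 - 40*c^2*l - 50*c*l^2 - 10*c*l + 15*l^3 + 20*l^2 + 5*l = c^2*(-40*l - 8) + c*(-50*l^2 - 10*l) + 15*l^3 + 3*l^2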